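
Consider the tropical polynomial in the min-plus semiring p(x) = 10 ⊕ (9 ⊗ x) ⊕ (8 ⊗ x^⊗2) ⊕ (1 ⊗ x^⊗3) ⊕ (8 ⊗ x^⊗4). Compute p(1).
p(1) = 4

A tropical monomial a ⊗ x^⊗i evaluates to a + i · x. Evaluating each term at x = 1:
  Term 0 contributes 10 + 0 · 1 = 10
  Term 1 contributes 9 + 1 · 1 = 10
  Term 2 contributes 8 + 2 · 1 = 10
  Term 3 contributes 1 + 3 · 1 = 4
  Term 4 contributes 8 + 4 · 1 = 12
p(1) = ⊕ of these = min[10, 10, 10, 4, 12] = 4.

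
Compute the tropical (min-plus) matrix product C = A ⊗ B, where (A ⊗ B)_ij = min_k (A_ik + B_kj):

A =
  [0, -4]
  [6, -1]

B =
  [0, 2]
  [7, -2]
A ⊗ B =
  [0, -6]
  [6, -3]

Apply the min-plus product entry-by-entry:
  C[0][0] = min over k of (A[0][0] + B[0][0] = 0 + 0 = 0, A[0][1] + B[1][0] = -4 + 7 = 3) = 0 (attained at k = 0)
  C[0][1] = min over k of (A[0][0] + B[0][1] = 0 + 2 = 2, A[0][1] + B[1][1] = -4 + -2 = -6) = -6 (attained at k = 1)
  C[1][0] = min over k of (A[1][0] + B[0][0] = 6 + 0 = 6, A[1][1] + B[1][0] = -1 + 7 = 6) = 6 (attained at k = 0)
  C[1][1] = min over k of (A[1][0] + B[0][1] = 6 + 2 = 8, A[1][1] + B[1][1] = -1 + -2 = -3) = -3 (attained at k = 1)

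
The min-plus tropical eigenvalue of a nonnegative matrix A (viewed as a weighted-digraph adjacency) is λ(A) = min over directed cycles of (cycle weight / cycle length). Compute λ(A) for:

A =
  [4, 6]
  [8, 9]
λ(A) = 4

Enumerate directed cycles and compute their means (weight / length). Sample:
  cycle 0 → 0: weight = 4, length = 1, mean = 4/1 ≈ 4.000
  cycle 1 → 1: weight = 9, length = 1, mean = 9/1 ≈ 9.000
  cycle 0 → 1 → 0: weight = 14, length = 2, mean = 14/2 ≈ 7.000
  cycle 1 → 0 → 1: weight = 14, length = 2, mean = 14/2 ≈ 7.000
Minimum mean = 4.000, attained e.g. along the cycle 0 → 0 with weight 4 and length 1. So λ(A) = 4/1 = 4.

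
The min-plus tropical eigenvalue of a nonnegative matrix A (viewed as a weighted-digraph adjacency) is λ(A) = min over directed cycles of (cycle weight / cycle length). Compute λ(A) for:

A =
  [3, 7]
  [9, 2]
λ(A) = 2

Enumerate directed cycles and compute their means (weight / length). Sample:
  cycle 0 → 0: weight = 3, length = 1, mean = 3/1 ≈ 3.000
  cycle 1 → 1: weight = 2, length = 1, mean = 2/1 ≈ 2.000
  cycle 0 → 1 → 0: weight = 16, length = 2, mean = 16/2 ≈ 8.000
  cycle 1 → 0 → 1: weight = 16, length = 2, mean = 16/2 ≈ 8.000
Minimum mean = 2.000, attained e.g. along the cycle 1 → 1 with weight 2 and length 1. So λ(A) = 2/1 = 2.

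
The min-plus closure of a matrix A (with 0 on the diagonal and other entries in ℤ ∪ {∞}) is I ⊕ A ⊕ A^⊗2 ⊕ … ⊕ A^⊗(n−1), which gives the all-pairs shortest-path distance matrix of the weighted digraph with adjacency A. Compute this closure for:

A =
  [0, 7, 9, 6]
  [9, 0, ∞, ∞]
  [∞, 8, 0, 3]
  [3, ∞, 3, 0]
Closure =
  [0, 7, 9, 6]
  [9, 0, 18, 15]
  [6, 8, 0, 3]
  [3, 10, 3, 0]

This is the Floyd-Warshall all-pairs shortest-path computation. For each intermediate vertex k = 0, 1, …, 3, update dist[i][j] ← min(dist[i][j], dist[i][k] + dist[k][j]). The final matrix gives, for each (i, j), the minimum total weight of any directed path from i to j (possibly empty when i = j).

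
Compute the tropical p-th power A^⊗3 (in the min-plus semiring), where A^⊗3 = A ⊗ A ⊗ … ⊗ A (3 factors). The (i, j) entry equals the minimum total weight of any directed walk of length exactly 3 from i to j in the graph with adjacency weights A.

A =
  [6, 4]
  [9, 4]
A^⊗3 =
  [17, 12]
  [17, 12]

Each entry (A^⊗3)_ij equals the minimum over all length-3 walks i = v_0 → v_1 → … → v_3 = j of Σ_t A[v_t][v_{t+1}]. For example, for (i, j) = (0, 1) we minimise over 4 possible intermediate vertex sequences; the minimum is 12, attained along the walk 0 → 1 → 1 → 1.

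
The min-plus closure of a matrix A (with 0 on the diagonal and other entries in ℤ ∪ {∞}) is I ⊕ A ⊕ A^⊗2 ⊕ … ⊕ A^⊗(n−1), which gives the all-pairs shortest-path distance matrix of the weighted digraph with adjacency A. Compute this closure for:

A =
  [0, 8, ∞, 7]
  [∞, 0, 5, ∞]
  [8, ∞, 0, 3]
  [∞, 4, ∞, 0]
Closure =
  [0, 8, 13, 7]
  [13, 0, 5, 8]
  [8, 7, 0, 3]
  [17, 4, 9, 0]

This is the Floyd-Warshall all-pairs shortest-path computation. For each intermediate vertex k = 0, 1, …, 3, update dist[i][j] ← min(dist[i][j], dist[i][k] + dist[k][j]). The final matrix gives, for each (i, j), the minimum total weight of any directed path from i to j (possibly empty when i = j).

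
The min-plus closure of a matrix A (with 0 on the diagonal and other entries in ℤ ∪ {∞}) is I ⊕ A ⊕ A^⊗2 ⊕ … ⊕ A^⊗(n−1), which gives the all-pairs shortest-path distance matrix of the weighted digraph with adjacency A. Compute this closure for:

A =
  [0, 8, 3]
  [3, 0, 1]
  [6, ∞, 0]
Closure =
  [0, 8, 3]
  [3, 0, 1]
  [6, 14, 0]

This is the Floyd-Warshall all-pairs shortest-path computation. For each intermediate vertex k = 0, 1, …, 2, update dist[i][j] ← min(dist[i][j], dist[i][k] + dist[k][j]). The final matrix gives, for each (i, j), the minimum total weight of any directed path from i to j (possibly empty when i = j).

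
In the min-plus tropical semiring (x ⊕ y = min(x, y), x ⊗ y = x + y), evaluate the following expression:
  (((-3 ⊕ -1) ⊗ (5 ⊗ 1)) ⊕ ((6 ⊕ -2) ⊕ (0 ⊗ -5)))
(((-3 ⊕ -1) ⊗ (5 ⊗ 1)) ⊕ ((6 ⊕ -2) ⊕ (0 ⊗ -5))) = -5

Expand innermost to outermost. Recall ⊕ takes the minimum of its arguments and ⊗ takes their sum. Working out the expression (((-3 ⊕ -1) ⊗ (5 ⊗ 1)) ⊕ ((6 ⊕ -2) ⊕ (0 ⊗ -5))) gives -5.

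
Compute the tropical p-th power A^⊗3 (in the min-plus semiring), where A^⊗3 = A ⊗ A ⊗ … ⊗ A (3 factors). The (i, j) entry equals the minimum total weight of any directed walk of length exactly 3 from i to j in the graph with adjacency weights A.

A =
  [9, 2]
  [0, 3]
A^⊗3 =
  [5, 4]
  [2, 5]

Each entry (A^⊗3)_ij equals the minimum over all length-3 walks i = v_0 → v_1 → … → v_3 = j of Σ_t A[v_t][v_{t+1}]. For example, for (i, j) = (0, 1) we minimise over 4 possible intermediate vertex sequences; the minimum is 4, attained along the walk 0 → 1 → 0 → 1.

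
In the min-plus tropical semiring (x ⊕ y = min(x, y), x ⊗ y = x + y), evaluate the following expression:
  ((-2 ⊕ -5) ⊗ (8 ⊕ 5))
((-2 ⊕ -5) ⊗ (8 ⊕ 5)) = 0

Expand innermost to outermost. Recall ⊕ takes the minimum of its arguments and ⊗ takes their sum. Working out the expression ((-2 ⊕ -5) ⊗ (8 ⊕ 5)) gives 0.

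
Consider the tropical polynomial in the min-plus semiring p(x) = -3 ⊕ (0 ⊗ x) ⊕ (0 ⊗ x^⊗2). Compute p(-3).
p(-3) = -6

A tropical monomial a ⊗ x^⊗i evaluates to a + i · x. Evaluating each term at x = -3:
  Term 0 contributes -3 + 0 · -3 = -3
  Term 1 contributes 0 + 1 · -3 = -3
  Term 2 contributes 0 + 2 · -3 = -6
p(-3) = ⊕ of these = min[-3, -3, -6] = -6.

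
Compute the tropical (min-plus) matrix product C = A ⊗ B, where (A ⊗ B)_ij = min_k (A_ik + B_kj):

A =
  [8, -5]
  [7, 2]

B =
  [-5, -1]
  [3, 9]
A ⊗ B =
  [-2, 4]
  [2, 6]

Apply the min-plus product entry-by-entry:
  C[0][0] = min over k of (A[0][0] + B[0][0] = 8 + -5 = 3, A[0][1] + B[1][0] = -5 + 3 = -2) = -2 (attained at k = 1)
  C[0][1] = min over k of (A[0][0] + B[0][1] = 8 + -1 = 7, A[0][1] + B[1][1] = -5 + 9 = 4) = 4 (attained at k = 1)
  C[1][0] = min over k of (A[1][0] + B[0][0] = 7 + -5 = 2, A[1][1] + B[1][0] = 2 + 3 = 5) = 2 (attained at k = 0)
  C[1][1] = min over k of (A[1][0] + B[0][1] = 7 + -1 = 6, A[1][1] + B[1][1] = 2 + 9 = 11) = 6 (attained at k = 0)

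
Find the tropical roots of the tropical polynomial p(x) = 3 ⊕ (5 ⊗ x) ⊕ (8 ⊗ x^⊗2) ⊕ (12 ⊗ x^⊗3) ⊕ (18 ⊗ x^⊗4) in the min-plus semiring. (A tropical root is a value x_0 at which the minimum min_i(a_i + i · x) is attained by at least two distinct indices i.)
Roots: {-6, -4, -3, -2}

Each tropical root is a break point of the lower envelope of the lines y = a_i + i · x (there are 5 lines, with slopes 0, 1, ..., 4). Only the lines that attain the minimum somewhere contribute to roots; other lines are dominated. Here the surviving (envelope) indices are i = 4, i = 3, i = 2, i = 1, i = 0.
Intersections between consecutive envelope lines give the roots: for adjacent envelope indices i < j the intersection is x = (a_i − a_j) / (j − i). Reading off the sorted break points: {-6, -4, -3, -2}.
Verification: at each break x_0, at least two indices attain the minimum of min_i(a_i + i · x_0).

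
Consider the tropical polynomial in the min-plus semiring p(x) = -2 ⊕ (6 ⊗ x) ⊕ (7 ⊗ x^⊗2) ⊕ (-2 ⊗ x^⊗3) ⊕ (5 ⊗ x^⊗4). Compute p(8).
p(8) = -2

A tropical monomial a ⊗ x^⊗i evaluates to a + i · x. Evaluating each term at x = 8:
  Term 0 contributes -2 + 0 · 8 = -2
  Term 1 contributes 6 + 1 · 8 = 14
  Term 2 contributes 7 + 2 · 8 = 23
  Term 3 contributes -2 + 3 · 8 = 22
  Term 4 contributes 5 + 4 · 8 = 37
p(8) = ⊕ of these = min[-2, 14, 23, 22, 37] = -2.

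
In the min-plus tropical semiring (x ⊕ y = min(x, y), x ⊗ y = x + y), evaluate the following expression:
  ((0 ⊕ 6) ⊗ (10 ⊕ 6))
((0 ⊕ 6) ⊗ (10 ⊕ 6)) = 6

Expand innermost to outermost. Recall ⊕ takes the minimum of its arguments and ⊗ takes their sum. Working out the expression ((0 ⊕ 6) ⊗ (10 ⊕ 6)) gives 6.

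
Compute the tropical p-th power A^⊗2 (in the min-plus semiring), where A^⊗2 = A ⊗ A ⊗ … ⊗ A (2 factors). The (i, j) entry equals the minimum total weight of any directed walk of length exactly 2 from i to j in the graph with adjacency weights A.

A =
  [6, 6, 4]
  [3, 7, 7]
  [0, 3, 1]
A^⊗2 =
  [4, 7, 5]
  [7, 9, 7]
  [1, 4, 2]

Each entry (A^⊗2)_ij equals the minimum over all length-2 walks i = v_0 → v_1 → … → v_2 = j of Σ_t A[v_t][v_{t+1}]. For example, for (i, j) = (0, 2) we minimise over 3 possible intermediate vertex sequences; the minimum is 5, attained along the walk 0 → 2 → 2.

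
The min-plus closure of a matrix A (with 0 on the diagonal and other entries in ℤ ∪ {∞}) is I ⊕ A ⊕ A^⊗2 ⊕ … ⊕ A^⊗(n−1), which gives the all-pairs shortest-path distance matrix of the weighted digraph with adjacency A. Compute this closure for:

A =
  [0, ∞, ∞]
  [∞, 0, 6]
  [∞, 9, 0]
Closure =
  [0, ∞, ∞]
  [∞, 0, 6]
  [∞, 9, 0]

This is the Floyd-Warshall all-pairs shortest-path computation. For each intermediate vertex k = 0, 1, …, 2, update dist[i][j] ← min(dist[i][j], dist[i][k] + dist[k][j]). The final matrix gives, for each (i, j), the minimum total weight of any directed path from i to j (possibly empty when i = j).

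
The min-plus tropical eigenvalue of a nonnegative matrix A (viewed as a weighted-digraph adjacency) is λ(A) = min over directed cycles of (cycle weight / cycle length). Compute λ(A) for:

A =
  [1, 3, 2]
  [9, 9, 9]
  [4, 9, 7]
λ(A) = 1

Enumerate directed cycles and compute their means (weight / length). Sample:
  cycle 0 → 0: weight = 1, length = 1, mean = 1/1 ≈ 1.000
  cycle 1 → 1: weight = 9, length = 1, mean = 9/1 ≈ 9.000
  cycle 2 → 2: weight = 7, length = 1, mean = 7/1 ≈ 7.000
  cycle 0 → 1 → 0: weight = 12, length = 2, mean = 12/2 ≈ 6.000
  cycle 0 → 2 → 0: weight = 6, length = 2, mean = 6/2 ≈ 3.000
  cycle 1 → 0 → 1: weight = 12, length = 2, mean = 12/2 ≈ 6.000
Minimum mean = 1.000, attained e.g. along the cycle 0 → 0 with weight 1 and length 1. So λ(A) = 1/1 = 1.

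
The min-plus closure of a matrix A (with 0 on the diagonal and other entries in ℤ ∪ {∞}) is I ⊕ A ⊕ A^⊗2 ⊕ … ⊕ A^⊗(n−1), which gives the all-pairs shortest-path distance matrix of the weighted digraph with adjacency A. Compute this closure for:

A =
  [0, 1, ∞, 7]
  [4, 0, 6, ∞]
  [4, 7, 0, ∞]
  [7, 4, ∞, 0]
Closure =
  [0, 1, 7, 7]
  [4, 0, 6, 11]
  [4, 5, 0, 11]
  [7, 4, 10, 0]

This is the Floyd-Warshall all-pairs shortest-path computation. For each intermediate vertex k = 0, 1, …, 3, update dist[i][j] ← min(dist[i][j], dist[i][k] + dist[k][j]). The final matrix gives, for each (i, j), the minimum total weight of any directed path from i to j (possibly empty when i = j).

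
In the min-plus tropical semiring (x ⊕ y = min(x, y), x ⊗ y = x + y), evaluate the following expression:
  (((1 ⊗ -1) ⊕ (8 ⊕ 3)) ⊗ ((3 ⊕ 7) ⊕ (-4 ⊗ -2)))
(((1 ⊗ -1) ⊕ (8 ⊕ 3)) ⊗ ((3 ⊕ 7) ⊕ (-4 ⊗ -2))) = -6

Expand innermost to outermost. Recall ⊕ takes the minimum of its arguments and ⊗ takes their sum. Working out the expression (((1 ⊗ -1) ⊕ (8 ⊕ 3)) ⊗ ((3 ⊕ 7) ⊕ (-4 ⊗ -2))) gives -6.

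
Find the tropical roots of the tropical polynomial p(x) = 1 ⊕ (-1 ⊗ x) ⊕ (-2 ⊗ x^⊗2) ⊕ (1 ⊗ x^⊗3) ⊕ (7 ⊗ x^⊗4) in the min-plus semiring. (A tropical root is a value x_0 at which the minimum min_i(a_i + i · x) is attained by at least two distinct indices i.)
Roots: {-6, -3, 1, 2}

Each tropical root is a break point of the lower envelope of the lines y = a_i + i · x (there are 5 lines, with slopes 0, 1, ..., 4). Only the lines that attain the minimum somewhere contribute to roots; other lines are dominated. Here the surviving (envelope) indices are i = 4, i = 3, i = 2, i = 1, i = 0.
Intersections between consecutive envelope lines give the roots: for adjacent envelope indices i < j the intersection is x = (a_i − a_j) / (j − i). Reading off the sorted break points: {-6, -3, 1, 2}.
Verification: at each break x_0, at least two indices attain the minimum of min_i(a_i + i · x_0).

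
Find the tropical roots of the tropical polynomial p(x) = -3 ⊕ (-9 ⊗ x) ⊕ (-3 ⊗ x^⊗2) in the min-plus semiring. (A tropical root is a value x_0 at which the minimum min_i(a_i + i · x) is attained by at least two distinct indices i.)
Roots: {-6, 6}

Each tropical root is a break point of the lower envelope of the lines y = a_i + i · x (there are 3 lines, with slopes 0, 1, ..., 2). Only the lines that attain the minimum somewhere contribute to roots; other lines are dominated. Here the surviving (envelope) indices are i = 2, i = 1, i = 0.
Intersections between consecutive envelope lines give the roots: for adjacent envelope indices i < j the intersection is x = (a_i − a_j) / (j − i). Reading off the sorted break points: {-6, 6}.
Verification: at each break x_0, at least two indices attain the minimum of min_i(a_i + i · x_0).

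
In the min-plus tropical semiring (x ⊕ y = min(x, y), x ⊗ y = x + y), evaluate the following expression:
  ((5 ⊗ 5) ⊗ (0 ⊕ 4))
((5 ⊗ 5) ⊗ (0 ⊕ 4)) = 10

Expand innermost to outermost. Recall ⊕ takes the minimum of its arguments and ⊗ takes their sum. Working out the expression ((5 ⊗ 5) ⊗ (0 ⊕ 4)) gives 10.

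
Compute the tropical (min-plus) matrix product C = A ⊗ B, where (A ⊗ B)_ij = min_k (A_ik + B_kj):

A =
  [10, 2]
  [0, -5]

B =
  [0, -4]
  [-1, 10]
A ⊗ B =
  [1, 6]
  [-6, -4]

Apply the min-plus product entry-by-entry:
  C[0][0] = min over k of (A[0][0] + B[0][0] = 10 + 0 = 10, A[0][1] + B[1][0] = 2 + -1 = 1) = 1 (attained at k = 1)
  C[0][1] = min over k of (A[0][0] + B[0][1] = 10 + -4 = 6, A[0][1] + B[1][1] = 2 + 10 = 12) = 6 (attained at k = 0)
  C[1][0] = min over k of (A[1][0] + B[0][0] = 0 + 0 = 0, A[1][1] + B[1][0] = -5 + -1 = -6) = -6 (attained at k = 1)
  C[1][1] = min over k of (A[1][0] + B[0][1] = 0 + -4 = -4, A[1][1] + B[1][1] = -5 + 10 = 5) = -4 (attained at k = 0)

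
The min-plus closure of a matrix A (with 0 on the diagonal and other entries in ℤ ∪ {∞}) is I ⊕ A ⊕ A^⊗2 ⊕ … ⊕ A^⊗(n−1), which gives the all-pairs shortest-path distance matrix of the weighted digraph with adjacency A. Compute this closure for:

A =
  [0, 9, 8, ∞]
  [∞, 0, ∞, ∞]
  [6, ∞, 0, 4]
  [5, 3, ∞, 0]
Closure =
  [0, 9, 8, 12]
  [∞, 0, ∞, ∞]
  [6, 7, 0, 4]
  [5, 3, 13, 0]

This is the Floyd-Warshall all-pairs shortest-path computation. For each intermediate vertex k = 0, 1, …, 3, update dist[i][j] ← min(dist[i][j], dist[i][k] + dist[k][j]). The final matrix gives, for each (i, j), the minimum total weight of any directed path from i to j (possibly empty when i = j).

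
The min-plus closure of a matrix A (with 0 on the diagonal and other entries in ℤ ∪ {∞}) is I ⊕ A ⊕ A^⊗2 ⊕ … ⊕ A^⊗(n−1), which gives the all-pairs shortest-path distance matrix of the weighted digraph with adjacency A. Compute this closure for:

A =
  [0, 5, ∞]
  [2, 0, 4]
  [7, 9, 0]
Closure =
  [0, 5, 9]
  [2, 0, 4]
  [7, 9, 0]

This is the Floyd-Warshall all-pairs shortest-path computation. For each intermediate vertex k = 0, 1, …, 2, update dist[i][j] ← min(dist[i][j], dist[i][k] + dist[k][j]). The final matrix gives, for each (i, j), the minimum total weight of any directed path from i to j (possibly empty when i = j).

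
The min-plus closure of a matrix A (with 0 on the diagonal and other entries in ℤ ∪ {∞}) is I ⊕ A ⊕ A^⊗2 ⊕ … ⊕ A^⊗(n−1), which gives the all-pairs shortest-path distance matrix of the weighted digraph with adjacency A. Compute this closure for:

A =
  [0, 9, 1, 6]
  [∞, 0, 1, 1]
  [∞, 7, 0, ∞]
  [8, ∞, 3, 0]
Closure =
  [0, 8, 1, 6]
  [9, 0, 1, 1]
  [16, 7, 0, 8]
  [8, 10, 3, 0]

This is the Floyd-Warshall all-pairs shortest-path computation. For each intermediate vertex k = 0, 1, …, 3, update dist[i][j] ← min(dist[i][j], dist[i][k] + dist[k][j]). The final matrix gives, for each (i, j), the minimum total weight of any directed path from i to j (possibly empty when i = j).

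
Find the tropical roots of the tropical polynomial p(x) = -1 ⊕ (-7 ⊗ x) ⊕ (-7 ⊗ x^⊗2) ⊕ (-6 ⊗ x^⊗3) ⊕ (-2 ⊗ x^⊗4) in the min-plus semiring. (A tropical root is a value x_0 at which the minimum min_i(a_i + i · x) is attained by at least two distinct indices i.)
Roots: {-4, -1, 0, 6}

Each tropical root is a break point of the lower envelope of the lines y = a_i + i · x (there are 5 lines, with slopes 0, 1, ..., 4). Only the lines that attain the minimum somewhere contribute to roots; other lines are dominated. Here the surviving (envelope) indices are i = 4, i = 3, i = 2, i = 1, i = 0.
Intersections between consecutive envelope lines give the roots: for adjacent envelope indices i < j the intersection is x = (a_i − a_j) / (j − i). Reading off the sorted break points: {-4, -1, 0, 6}.
Verification: at each break x_0, at least two indices attain the minimum of min_i(a_i + i · x_0).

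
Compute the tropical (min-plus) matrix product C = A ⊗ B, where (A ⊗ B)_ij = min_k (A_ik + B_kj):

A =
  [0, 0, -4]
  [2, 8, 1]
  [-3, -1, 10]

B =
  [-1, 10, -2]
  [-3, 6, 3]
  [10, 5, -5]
A ⊗ B =
  [-3, 1, -9]
  [1, 6, -4]
  [-4, 5, -5]

Apply the min-plus product entry-by-entry:
  C[0][0] = min over k of (A[0][0] + B[0][0] = 0 + -1 = -1, A[0][1] + B[1][0] = 0 + -3 = -3, A[0][2] + B[2][0] = -4 + 10 = 6) = -3 (attained at k = 1)
  C[0][1] = min over k of (A[0][0] + B[0][1] = 0 + 10 = 10, A[0][1] + B[1][1] = 0 + 6 = 6, A[0][2] + B[2][1] = -4 + 5 = 1) = 1 (attained at k = 2)
  C[0][2] = min over k of (A[0][0] + B[0][2] = 0 + -2 = -2, A[0][1] + B[1][2] = 0 + 3 = 3, A[0][2] + B[2][2] = -4 + -5 = -9) = -9 (attained at k = 2)
  C[1][0] = min over k of (A[1][0] + B[0][0] = 2 + -1 = 1, A[1][1] + B[1][0] = 8 + -3 = 5, A[1][2] + B[2][0] = 1 + 10 = 11) = 1 (attained at k = 0)
  C[1][1] = min over k of (A[1][0] + B[0][1] = 2 + 10 = 12, A[1][1] + B[1][1] = 8 + 6 = 14, A[1][2] + B[2][1] = 1 + 5 = 6) = 6 (attained at k = 2)
  C[1][2] = min over k of (A[1][0] + B[0][2] = 2 + -2 = 0, A[1][1] + B[1][2] = 8 + 3 = 11, A[1][2] + B[2][2] = 1 + -5 = -4) = -4 (attained at k = 2)
  C[2][0] = min over k of (A[2][0] + B[0][0] = -3 + -1 = -4, A[2][1] + B[1][0] = -1 + -3 = -4, A[2][2] + B[2][0] = 10 + 10 = 20) = -4 (attained at k = 0)
  C[2][1] = min over k of (A[2][0] + B[0][1] = -3 + 10 = 7, A[2][1] + B[1][1] = -1 + 6 = 5, A[2][2] + B[2][1] = 10 + 5 = 15) = 5 (attained at k = 1)
  C[2][2] = min over k of (A[2][0] + B[0][2] = -3 + -2 = -5, A[2][1] + B[1][2] = -1 + 3 = 2, A[2][2] + B[2][2] = 10 + -5 = 5) = -5 (attained at k = 0)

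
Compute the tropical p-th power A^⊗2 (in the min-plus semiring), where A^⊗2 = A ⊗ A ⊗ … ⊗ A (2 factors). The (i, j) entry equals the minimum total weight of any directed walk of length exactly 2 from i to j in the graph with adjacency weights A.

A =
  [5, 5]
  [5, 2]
A^⊗2 =
  [10, 7]
  [7, 4]

Each entry (A^⊗2)_ij equals the minimum over all length-2 walks i = v_0 → v_1 → … → v_2 = j of Σ_t A[v_t][v_{t+1}]. For example, for (i, j) = (0, 1) we minimise over 2 possible intermediate vertex sequences; the minimum is 7, attained along the walk 0 → 1 → 1.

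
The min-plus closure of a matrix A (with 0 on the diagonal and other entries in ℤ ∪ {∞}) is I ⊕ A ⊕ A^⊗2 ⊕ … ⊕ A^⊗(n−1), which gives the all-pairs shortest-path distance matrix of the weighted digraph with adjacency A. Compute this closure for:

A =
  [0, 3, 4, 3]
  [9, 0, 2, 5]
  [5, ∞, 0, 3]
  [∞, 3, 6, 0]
Closure =
  [0, 3, 4, 3]
  [7, 0, 2, 5]
  [5, 6, 0, 3]
  [10, 3, 5, 0]

This is the Floyd-Warshall all-pairs shortest-path computation. For each intermediate vertex k = 0, 1, …, 3, update dist[i][j] ← min(dist[i][j], dist[i][k] + dist[k][j]). The final matrix gives, for each (i, j), the minimum total weight of any directed path from i to j (possibly empty when i = j).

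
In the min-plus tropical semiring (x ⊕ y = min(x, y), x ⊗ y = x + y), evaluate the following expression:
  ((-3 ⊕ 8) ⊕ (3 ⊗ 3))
((-3 ⊕ 8) ⊕ (3 ⊗ 3)) = -3

Expand innermost to outermost. Recall ⊕ takes the minimum of its arguments and ⊗ takes their sum. Working out the expression ((-3 ⊕ 8) ⊕ (3 ⊗ 3)) gives -3.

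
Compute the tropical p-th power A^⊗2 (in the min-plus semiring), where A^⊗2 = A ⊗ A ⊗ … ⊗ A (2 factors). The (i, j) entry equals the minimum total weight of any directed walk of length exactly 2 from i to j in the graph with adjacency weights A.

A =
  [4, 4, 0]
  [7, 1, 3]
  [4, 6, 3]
A^⊗2 =
  [4, 5, 3]
  [7, 2, 4]
  [7, 7, 4]

Each entry (A^⊗2)_ij equals the minimum over all length-2 walks i = v_0 → v_1 → … → v_2 = j of Σ_t A[v_t][v_{t+1}]. For example, for (i, j) = (0, 2) we minimise over 3 possible intermediate vertex sequences; the minimum is 3, attained along the walk 0 → 2 → 2.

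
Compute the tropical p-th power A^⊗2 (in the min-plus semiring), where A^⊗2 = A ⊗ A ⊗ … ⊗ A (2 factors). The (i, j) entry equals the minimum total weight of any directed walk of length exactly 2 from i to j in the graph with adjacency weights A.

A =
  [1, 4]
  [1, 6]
A^⊗2 =
  [2, 5]
  [2, 5]

Each entry (A^⊗2)_ij equals the minimum over all length-2 walks i = v_0 → v_1 → … → v_2 = j of Σ_t A[v_t][v_{t+1}]. For example, for (i, j) = (0, 1) we minimise over 2 possible intermediate vertex sequences; the minimum is 5, attained along the walk 0 → 0 → 1.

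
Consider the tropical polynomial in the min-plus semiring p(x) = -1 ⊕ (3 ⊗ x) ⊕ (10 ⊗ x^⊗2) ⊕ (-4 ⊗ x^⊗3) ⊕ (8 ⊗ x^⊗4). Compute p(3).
p(3) = -1

A tropical monomial a ⊗ x^⊗i evaluates to a + i · x. Evaluating each term at x = 3:
  Term 0 contributes -1 + 0 · 3 = -1
  Term 1 contributes 3 + 1 · 3 = 6
  Term 2 contributes 10 + 2 · 3 = 16
  Term 3 contributes -4 + 3 · 3 = 5
  Term 4 contributes 8 + 4 · 3 = 20
p(3) = ⊕ of these = min[-1, 6, 16, 5, 20] = -1.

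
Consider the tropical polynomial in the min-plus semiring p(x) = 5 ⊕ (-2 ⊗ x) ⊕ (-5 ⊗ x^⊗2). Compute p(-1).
p(-1) = -7

A tropical monomial a ⊗ x^⊗i evaluates to a + i · x. Evaluating each term at x = -1:
  Term 0 contributes 5 + 0 · -1 = 5
  Term 1 contributes -2 + 1 · -1 = -3
  Term 2 contributes -5 + 2 · -1 = -7
p(-1) = ⊕ of these = min[5, -3, -7] = -7.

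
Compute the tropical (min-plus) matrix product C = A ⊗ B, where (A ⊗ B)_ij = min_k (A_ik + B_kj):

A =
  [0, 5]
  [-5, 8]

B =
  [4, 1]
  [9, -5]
A ⊗ B =
  [4, 0]
  [-1, -4]

Apply the min-plus product entry-by-entry:
  C[0][0] = min over k of (A[0][0] + B[0][0] = 0 + 4 = 4, A[0][1] + B[1][0] = 5 + 9 = 14) = 4 (attained at k = 0)
  C[0][1] = min over k of (A[0][0] + B[0][1] = 0 + 1 = 1, A[0][1] + B[1][1] = 5 + -5 = 0) = 0 (attained at k = 1)
  C[1][0] = min over k of (A[1][0] + B[0][0] = -5 + 4 = -1, A[1][1] + B[1][0] = 8 + 9 = 17) = -1 (attained at k = 0)
  C[1][1] = min over k of (A[1][0] + B[0][1] = -5 + 1 = -4, A[1][1] + B[1][1] = 8 + -5 = 3) = -4 (attained at k = 0)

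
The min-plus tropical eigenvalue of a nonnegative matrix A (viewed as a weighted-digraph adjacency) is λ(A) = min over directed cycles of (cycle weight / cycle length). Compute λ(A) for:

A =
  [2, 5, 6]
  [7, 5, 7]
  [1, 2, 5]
λ(A) = 2

Enumerate directed cycles and compute their means (weight / length). Sample:
  cycle 0 → 0: weight = 2, length = 1, mean = 2/1 ≈ 2.000
  cycle 1 → 1: weight = 5, length = 1, mean = 5/1 ≈ 5.000
  cycle 2 → 2: weight = 5, length = 1, mean = 5/1 ≈ 5.000
  cycle 0 → 1 → 0: weight = 12, length = 2, mean = 12/2 ≈ 6.000
  cycle 0 → 2 → 0: weight = 7, length = 2, mean = 7/2 ≈ 3.500
  cycle 1 → 0 → 1: weight = 12, length = 2, mean = 12/2 ≈ 6.000
Minimum mean = 2.000, attained e.g. along the cycle 0 → 0 with weight 2 and length 1. So λ(A) = 2/1 = 2.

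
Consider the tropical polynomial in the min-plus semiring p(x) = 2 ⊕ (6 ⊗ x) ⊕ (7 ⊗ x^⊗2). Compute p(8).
p(8) = 2

A tropical monomial a ⊗ x^⊗i evaluates to a + i · x. Evaluating each term at x = 8:
  Term 0 contributes 2 + 0 · 8 = 2
  Term 1 contributes 6 + 1 · 8 = 14
  Term 2 contributes 7 + 2 · 8 = 23
p(8) = ⊕ of these = min[2, 14, 23] = 2.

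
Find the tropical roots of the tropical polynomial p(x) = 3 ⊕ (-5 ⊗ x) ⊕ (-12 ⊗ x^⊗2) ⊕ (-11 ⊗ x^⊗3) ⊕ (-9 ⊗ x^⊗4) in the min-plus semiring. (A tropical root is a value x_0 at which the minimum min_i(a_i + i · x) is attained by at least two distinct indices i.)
Roots: {-2, -1, 7, 8}

Each tropical root is a break point of the lower envelope of the lines y = a_i + i · x (there are 5 lines, with slopes 0, 1, ..., 4). Only the lines that attain the minimum somewhere contribute to roots; other lines are dominated. Here the surviving (envelope) indices are i = 4, i = 3, i = 2, i = 1, i = 0.
Intersections between consecutive envelope lines give the roots: for adjacent envelope indices i < j the intersection is x = (a_i − a_j) / (j − i). Reading off the sorted break points: {-2, -1, 7, 8}.
Verification: at each break x_0, at least two indices attain the minimum of min_i(a_i + i · x_0).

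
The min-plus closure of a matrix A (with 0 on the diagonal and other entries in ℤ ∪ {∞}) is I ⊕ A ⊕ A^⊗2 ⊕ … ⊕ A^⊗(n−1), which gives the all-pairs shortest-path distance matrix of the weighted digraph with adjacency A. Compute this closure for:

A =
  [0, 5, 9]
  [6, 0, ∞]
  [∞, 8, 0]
Closure =
  [0, 5, 9]
  [6, 0, 15]
  [14, 8, 0]

This is the Floyd-Warshall all-pairs shortest-path computation. For each intermediate vertex k = 0, 1, …, 2, update dist[i][j] ← min(dist[i][j], dist[i][k] + dist[k][j]). The final matrix gives, for each (i, j), the minimum total weight of any directed path from i to j (possibly empty when i = j).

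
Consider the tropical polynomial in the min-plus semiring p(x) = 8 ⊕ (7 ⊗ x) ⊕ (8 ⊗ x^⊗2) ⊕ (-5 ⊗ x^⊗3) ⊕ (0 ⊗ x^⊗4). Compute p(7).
p(7) = 8

A tropical monomial a ⊗ x^⊗i evaluates to a + i · x. Evaluating each term at x = 7:
  Term 0 contributes 8 + 0 · 7 = 8
  Term 1 contributes 7 + 1 · 7 = 14
  Term 2 contributes 8 + 2 · 7 = 22
  Term 3 contributes -5 + 3 · 7 = 16
  Term 4 contributes 0 + 4 · 7 = 28
p(7) = ⊕ of these = min[8, 14, 22, 16, 28] = 8.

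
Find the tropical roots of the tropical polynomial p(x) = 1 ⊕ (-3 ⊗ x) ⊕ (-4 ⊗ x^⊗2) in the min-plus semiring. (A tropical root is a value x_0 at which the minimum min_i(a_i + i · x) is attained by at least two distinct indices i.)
Roots: {1, 4}

Each tropical root is a break point of the lower envelope of the lines y = a_i + i · x (there are 3 lines, with slopes 0, 1, ..., 2). Only the lines that attain the minimum somewhere contribute to roots; other lines are dominated. Here the surviving (envelope) indices are i = 2, i = 1, i = 0.
Intersections between consecutive envelope lines give the roots: for adjacent envelope indices i < j the intersection is x = (a_i − a_j) / (j − i). Reading off the sorted break points: {1, 4}.
Verification: at each break x_0, at least two indices attain the minimum of min_i(a_i + i · x_0).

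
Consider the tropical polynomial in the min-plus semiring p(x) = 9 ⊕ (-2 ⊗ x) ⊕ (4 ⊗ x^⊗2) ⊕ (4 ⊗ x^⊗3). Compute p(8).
p(8) = 6

A tropical monomial a ⊗ x^⊗i evaluates to a + i · x. Evaluating each term at x = 8:
  Term 0 contributes 9 + 0 · 8 = 9
  Term 1 contributes -2 + 1 · 8 = 6
  Term 2 contributes 4 + 2 · 8 = 20
  Term 3 contributes 4 + 3 · 8 = 28
p(8) = ⊕ of these = min[9, 6, 20, 28] = 6.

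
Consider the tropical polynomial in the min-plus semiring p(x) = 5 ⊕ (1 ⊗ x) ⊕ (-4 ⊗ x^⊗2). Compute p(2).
p(2) = 0

A tropical monomial a ⊗ x^⊗i evaluates to a + i · x. Evaluating each term at x = 2:
  Term 0 contributes 5 + 0 · 2 = 5
  Term 1 contributes 1 + 1 · 2 = 3
  Term 2 contributes -4 + 2 · 2 = 0
p(2) = ⊕ of these = min[5, 3, 0] = 0.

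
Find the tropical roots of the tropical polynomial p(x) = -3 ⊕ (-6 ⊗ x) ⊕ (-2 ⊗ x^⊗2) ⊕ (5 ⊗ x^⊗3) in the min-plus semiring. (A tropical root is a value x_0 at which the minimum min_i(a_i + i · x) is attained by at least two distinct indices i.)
Roots: {-7, -4, 3}

Each tropical root is a break point of the lower envelope of the lines y = a_i + i · x (there are 4 lines, with slopes 0, 1, ..., 3). Only the lines that attain the minimum somewhere contribute to roots; other lines are dominated. Here the surviving (envelope) indices are i = 3, i = 2, i = 1, i = 0.
Intersections between consecutive envelope lines give the roots: for adjacent envelope indices i < j the intersection is x = (a_i − a_j) / (j − i). Reading off the sorted break points: {-7, -4, 3}.
Verification: at each break x_0, at least two indices attain the minimum of min_i(a_i + i · x_0).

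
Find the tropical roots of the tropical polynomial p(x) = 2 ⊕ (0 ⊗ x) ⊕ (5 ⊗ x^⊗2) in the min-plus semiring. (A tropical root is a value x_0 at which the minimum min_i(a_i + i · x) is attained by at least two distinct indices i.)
Roots: {-5, 2}

Each tropical root is a break point of the lower envelope of the lines y = a_i + i · x (there are 3 lines, with slopes 0, 1, ..., 2). Only the lines that attain the minimum somewhere contribute to roots; other lines are dominated. Here the surviving (envelope) indices are i = 2, i = 1, i = 0.
Intersections between consecutive envelope lines give the roots: for adjacent envelope indices i < j the intersection is x = (a_i − a_j) / (j − i). Reading off the sorted break points: {-5, 2}.
Verification: at each break x_0, at least two indices attain the minimum of min_i(a_i + i · x_0).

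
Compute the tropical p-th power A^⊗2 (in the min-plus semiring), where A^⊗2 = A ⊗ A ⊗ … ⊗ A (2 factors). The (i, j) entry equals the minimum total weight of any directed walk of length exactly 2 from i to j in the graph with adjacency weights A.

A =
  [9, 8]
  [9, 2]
A^⊗2 =
  [17, 10]
  [11, 4]

Each entry (A^⊗2)_ij equals the minimum over all length-2 walks i = v_0 → v_1 → … → v_2 = j of Σ_t A[v_t][v_{t+1}]. For example, for (i, j) = (0, 1) we minimise over 2 possible intermediate vertex sequences; the minimum is 10, attained along the walk 0 → 1 → 1.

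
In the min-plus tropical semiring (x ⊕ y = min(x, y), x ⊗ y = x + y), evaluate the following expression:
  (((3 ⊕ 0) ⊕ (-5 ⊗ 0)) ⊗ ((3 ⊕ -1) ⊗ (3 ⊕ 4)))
(((3 ⊕ 0) ⊕ (-5 ⊗ 0)) ⊗ ((3 ⊕ -1) ⊗ (3 ⊕ 4))) = -3

Expand innermost to outermost. Recall ⊕ takes the minimum of its arguments and ⊗ takes their sum. Working out the expression (((3 ⊕ 0) ⊕ (-5 ⊗ 0)) ⊗ ((3 ⊕ -1) ⊗ (3 ⊕ 4))) gives -3.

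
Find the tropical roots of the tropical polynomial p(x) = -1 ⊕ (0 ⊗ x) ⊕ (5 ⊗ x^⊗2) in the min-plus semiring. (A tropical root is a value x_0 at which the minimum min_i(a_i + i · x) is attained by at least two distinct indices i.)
Roots: {-5, -1}

Each tropical root is a break point of the lower envelope of the lines y = a_i + i · x (there are 3 lines, with slopes 0, 1, ..., 2). Only the lines that attain the minimum somewhere contribute to roots; other lines are dominated. Here the surviving (envelope) indices are i = 2, i = 1, i = 0.
Intersections between consecutive envelope lines give the roots: for adjacent envelope indices i < j the intersection is x = (a_i − a_j) / (j − i). Reading off the sorted break points: {-5, -1}.
Verification: at each break x_0, at least two indices attain the minimum of min_i(a_i + i · x_0).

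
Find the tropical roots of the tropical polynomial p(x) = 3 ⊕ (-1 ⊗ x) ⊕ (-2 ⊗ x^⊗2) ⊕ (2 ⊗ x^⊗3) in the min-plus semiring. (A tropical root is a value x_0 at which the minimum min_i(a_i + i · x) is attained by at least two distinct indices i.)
Roots: {-4, 1, 4}

Each tropical root is a break point of the lower envelope of the lines y = a_i + i · x (there are 4 lines, with slopes 0, 1, ..., 3). Only the lines that attain the minimum somewhere contribute to roots; other lines are dominated. Here the surviving (envelope) indices are i = 3, i = 2, i = 1, i = 0.
Intersections between consecutive envelope lines give the roots: for adjacent envelope indices i < j the intersection is x = (a_i − a_j) / (j − i). Reading off the sorted break points: {-4, 1, 4}.
Verification: at each break x_0, at least two indices attain the minimum of min_i(a_i + i · x_0).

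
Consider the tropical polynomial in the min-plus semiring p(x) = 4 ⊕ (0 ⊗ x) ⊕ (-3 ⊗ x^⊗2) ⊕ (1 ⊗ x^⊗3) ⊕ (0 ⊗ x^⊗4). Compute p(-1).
p(-1) = -5

A tropical monomial a ⊗ x^⊗i evaluates to a + i · x. Evaluating each term at x = -1:
  Term 0 contributes 4 + 0 · -1 = 4
  Term 1 contributes 0 + 1 · -1 = -1
  Term 2 contributes -3 + 2 · -1 = -5
  Term 3 contributes 1 + 3 · -1 = -2
  Term 4 contributes 0 + 4 · -1 = -4
p(-1) = ⊕ of these = min[4, -1, -5, -2, -4] = -5.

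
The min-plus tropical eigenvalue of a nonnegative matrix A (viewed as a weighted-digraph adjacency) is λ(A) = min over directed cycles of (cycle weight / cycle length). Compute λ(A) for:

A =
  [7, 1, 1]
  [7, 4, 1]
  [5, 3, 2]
λ(A) = 2

Enumerate directed cycles and compute their means (weight / length). Sample:
  cycle 0 → 0: weight = 7, length = 1, mean = 7/1 ≈ 7.000
  cycle 1 → 1: weight = 4, length = 1, mean = 4/1 ≈ 4.000
  cycle 2 → 2: weight = 2, length = 1, mean = 2/1 ≈ 2.000
  cycle 0 → 1 → 0: weight = 8, length = 2, mean = 8/2 ≈ 4.000
  cycle 0 → 2 → 0: weight = 6, length = 2, mean = 6/2 ≈ 3.000
  cycle 1 → 0 → 1: weight = 8, length = 2, mean = 8/2 ≈ 4.000
Minimum mean = 2.000, attained e.g. along the cycle 2 → 2 with weight 2 and length 1. So λ(A) = 2/1 = 2.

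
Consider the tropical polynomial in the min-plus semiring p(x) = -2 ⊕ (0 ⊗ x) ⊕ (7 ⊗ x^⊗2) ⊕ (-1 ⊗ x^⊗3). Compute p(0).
p(0) = -2

A tropical monomial a ⊗ x^⊗i evaluates to a + i · x. Evaluating each term at x = 0:
  Term 0 contributes -2 + 0 · 0 = -2
  Term 1 contributes 0 + 1 · 0 = 0
  Term 2 contributes 7 + 2 · 0 = 7
  Term 3 contributes -1 + 3 · 0 = -1
p(0) = ⊕ of these = min[-2, 0, 7, -1] = -2.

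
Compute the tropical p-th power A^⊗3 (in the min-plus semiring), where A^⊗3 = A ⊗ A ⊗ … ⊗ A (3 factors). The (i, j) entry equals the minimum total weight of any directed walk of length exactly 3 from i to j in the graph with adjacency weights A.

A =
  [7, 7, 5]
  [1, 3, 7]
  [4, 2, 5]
A^⊗3 =
  [8, 10, 13]
  [7, 8, 9]
  [6, 8, 8]

Each entry (A^⊗3)_ij equals the minimum over all length-3 walks i = v_0 → v_1 → … → v_3 = j of Σ_t A[v_t][v_{t+1}]. For example, for (i, j) = (0, 2) we minimise over 9 possible intermediate vertex sequences; the minimum is 13, attained along the walk 0 → 1 → 0 → 2.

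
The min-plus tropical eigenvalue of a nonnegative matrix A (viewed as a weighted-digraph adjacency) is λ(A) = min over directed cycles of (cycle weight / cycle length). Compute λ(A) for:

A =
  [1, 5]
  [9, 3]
λ(A) = 1

Enumerate directed cycles and compute their means (weight / length). Sample:
  cycle 0 → 0: weight = 1, length = 1, mean = 1/1 ≈ 1.000
  cycle 1 → 1: weight = 3, length = 1, mean = 3/1 ≈ 3.000
  cycle 0 → 1 → 0: weight = 14, length = 2, mean = 14/2 ≈ 7.000
  cycle 1 → 0 → 1: weight = 14, length = 2, mean = 14/2 ≈ 7.000
Minimum mean = 1.000, attained e.g. along the cycle 0 → 0 with weight 1 and length 1. So λ(A) = 1/1 = 1.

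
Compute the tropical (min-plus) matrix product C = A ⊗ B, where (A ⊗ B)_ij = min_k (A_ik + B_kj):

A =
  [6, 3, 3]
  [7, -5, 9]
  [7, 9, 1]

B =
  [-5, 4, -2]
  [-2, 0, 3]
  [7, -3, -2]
A ⊗ B =
  [1, 0, 1]
  [-7, -5, -2]
  [2, -2, -1]

Apply the min-plus product entry-by-entry:
  C[0][0] = min over k of (A[0][0] + B[0][0] = 6 + -5 = 1, A[0][1] + B[1][0] = 3 + -2 = 1, A[0][2] + B[2][0] = 3 + 7 = 10) = 1 (attained at k = 0)
  C[0][1] = min over k of (A[0][0] + B[0][1] = 6 + 4 = 10, A[0][1] + B[1][1] = 3 + 0 = 3, A[0][2] + B[2][1] = 3 + -3 = 0) = 0 (attained at k = 2)
  C[0][2] = min over k of (A[0][0] + B[0][2] = 6 + -2 = 4, A[0][1] + B[1][2] = 3 + 3 = 6, A[0][2] + B[2][2] = 3 + -2 = 1) = 1 (attained at k = 2)
  C[1][0] = min over k of (A[1][0] + B[0][0] = 7 + -5 = 2, A[1][1] + B[1][0] = -5 + -2 = -7, A[1][2] + B[2][0] = 9 + 7 = 16) = -7 (attained at k = 1)
  C[1][1] = min over k of (A[1][0] + B[0][1] = 7 + 4 = 11, A[1][1] + B[1][1] = -5 + 0 = -5, A[1][2] + B[2][1] = 9 + -3 = 6) = -5 (attained at k = 1)
  C[1][2] = min over k of (A[1][0] + B[0][2] = 7 + -2 = 5, A[1][1] + B[1][2] = -5 + 3 = -2, A[1][2] + B[2][2] = 9 + -2 = 7) = -2 (attained at k = 1)
  C[2][0] = min over k of (A[2][0] + B[0][0] = 7 + -5 = 2, A[2][1] + B[1][0] = 9 + -2 = 7, A[2][2] + B[2][0] = 1 + 7 = 8) = 2 (attained at k = 0)
  C[2][1] = min over k of (A[2][0] + B[0][1] = 7 + 4 = 11, A[2][1] + B[1][1] = 9 + 0 = 9, A[2][2] + B[2][1] = 1 + -3 = -2) = -2 (attained at k = 2)
  C[2][2] = min over k of (A[2][0] + B[0][2] = 7 + -2 = 5, A[2][1] + B[1][2] = 9 + 3 = 12, A[2][2] + B[2][2] = 1 + -2 = -1) = -1 (attained at k = 2)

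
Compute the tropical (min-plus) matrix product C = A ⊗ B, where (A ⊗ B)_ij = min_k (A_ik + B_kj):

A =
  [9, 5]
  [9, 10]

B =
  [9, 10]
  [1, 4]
A ⊗ B =
  [6, 9]
  [11, 14]

Apply the min-plus product entry-by-entry:
  C[0][0] = min over k of (A[0][0] + B[0][0] = 9 + 9 = 18, A[0][1] + B[1][0] = 5 + 1 = 6) = 6 (attained at k = 1)
  C[0][1] = min over k of (A[0][0] + B[0][1] = 9 + 10 = 19, A[0][1] + B[1][1] = 5 + 4 = 9) = 9 (attained at k = 1)
  C[1][0] = min over k of (A[1][0] + B[0][0] = 9 + 9 = 18, A[1][1] + B[1][0] = 10 + 1 = 11) = 11 (attained at k = 1)
  C[1][1] = min over k of (A[1][0] + B[0][1] = 9 + 10 = 19, A[1][1] + B[1][1] = 10 + 4 = 14) = 14 (attained at k = 1)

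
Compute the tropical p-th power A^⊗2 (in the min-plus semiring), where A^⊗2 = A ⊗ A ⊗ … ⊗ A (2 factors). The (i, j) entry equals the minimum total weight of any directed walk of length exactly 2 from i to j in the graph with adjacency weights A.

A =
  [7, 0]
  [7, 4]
A^⊗2 =
  [7, 4]
  [11, 7]

Each entry (A^⊗2)_ij equals the minimum over all length-2 walks i = v_0 → v_1 → … → v_2 = j of Σ_t A[v_t][v_{t+1}]. For example, for (i, j) = (0, 1) we minimise over 2 possible intermediate vertex sequences; the minimum is 4, attained along the walk 0 → 1 → 1.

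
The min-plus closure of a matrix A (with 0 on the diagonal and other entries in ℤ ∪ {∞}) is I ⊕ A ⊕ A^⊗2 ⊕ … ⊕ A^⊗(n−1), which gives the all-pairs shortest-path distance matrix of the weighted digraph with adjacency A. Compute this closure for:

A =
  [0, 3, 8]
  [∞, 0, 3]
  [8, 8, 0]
Closure =
  [0, 3, 6]
  [11, 0, 3]
  [8, 8, 0]

This is the Floyd-Warshall all-pairs shortest-path computation. For each intermediate vertex k = 0, 1, …, 2, update dist[i][j] ← min(dist[i][j], dist[i][k] + dist[k][j]). The final matrix gives, for each (i, j), the minimum total weight of any directed path from i to j (possibly empty when i = j).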